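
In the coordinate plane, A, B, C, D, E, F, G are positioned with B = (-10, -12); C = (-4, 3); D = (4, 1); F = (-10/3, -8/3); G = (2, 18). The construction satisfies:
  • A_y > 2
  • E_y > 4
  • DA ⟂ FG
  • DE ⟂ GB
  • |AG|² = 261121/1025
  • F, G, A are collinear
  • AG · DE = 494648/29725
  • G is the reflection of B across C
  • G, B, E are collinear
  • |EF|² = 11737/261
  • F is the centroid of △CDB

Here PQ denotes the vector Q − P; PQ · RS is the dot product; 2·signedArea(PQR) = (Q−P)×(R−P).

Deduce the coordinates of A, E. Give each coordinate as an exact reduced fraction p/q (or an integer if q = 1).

A = (-2038/1025, 2609/1025)
E = (-104/29, 117/29)

1. A_x = -2038/1025  [F, G, A are collinear ∩ DA ⟂ FG]
2. A_y = 2609/1025  [F, G, A are collinear ∩ DA ⟂ FG]
   → A = (-2038/1025, 2609/1025)
3. E_x = -104/29  [G, B, E are collinear ∩ DE ⟂ GB]
4. E_y = 117/29  [G, B, E are collinear ∩ DE ⟂ GB]
   → E = (-104/29, 117/29)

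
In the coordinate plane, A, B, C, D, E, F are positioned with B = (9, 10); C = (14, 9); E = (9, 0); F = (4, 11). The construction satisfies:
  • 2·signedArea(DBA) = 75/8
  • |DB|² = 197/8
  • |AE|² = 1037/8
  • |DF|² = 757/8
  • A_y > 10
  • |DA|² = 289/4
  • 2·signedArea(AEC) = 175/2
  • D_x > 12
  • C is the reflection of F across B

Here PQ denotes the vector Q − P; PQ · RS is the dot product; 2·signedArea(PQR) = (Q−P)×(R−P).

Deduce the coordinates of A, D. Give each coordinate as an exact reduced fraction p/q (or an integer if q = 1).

A = (21/4, 43/4)
D = (51/4, 27/4)

1. A_x = 21/4  [line -9·x + 5·y + -13/2 = 0 ∩ |AE|² = 1037/8]
2. A_y = 43/4  [line -9·x + 5·y + -13/2 = 0 ∩ |AE|² = 1037/8]
   → A = (21/4, 43/4)
3. D_x = 51/4  [line -3/4·x + -15/4·y + 279/8 = 0 ∩ |DB|² = 197/8]
4. D_y = 27/4  [line -3/4·x + -15/4·y + 279/8 = 0 ∩ |DB|² = 197/8]
   → D = (51/4, 27/4)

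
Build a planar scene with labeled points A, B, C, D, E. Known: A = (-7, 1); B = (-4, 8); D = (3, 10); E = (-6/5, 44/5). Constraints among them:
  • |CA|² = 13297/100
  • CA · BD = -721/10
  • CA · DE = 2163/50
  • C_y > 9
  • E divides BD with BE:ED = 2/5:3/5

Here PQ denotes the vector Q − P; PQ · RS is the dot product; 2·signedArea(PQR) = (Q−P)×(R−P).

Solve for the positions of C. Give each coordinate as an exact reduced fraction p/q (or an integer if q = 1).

C = (9/10, 47/5)

1. C_x = 9/10  [line -7·x + -2·y + 251/10 = 0 ∩ |CA|² = 13297/100]
2. C_y = 47/5  [line -7·x + -2·y + 251/10 = 0 ∩ |CA|² = 13297/100]
   → C = (9/10, 47/5)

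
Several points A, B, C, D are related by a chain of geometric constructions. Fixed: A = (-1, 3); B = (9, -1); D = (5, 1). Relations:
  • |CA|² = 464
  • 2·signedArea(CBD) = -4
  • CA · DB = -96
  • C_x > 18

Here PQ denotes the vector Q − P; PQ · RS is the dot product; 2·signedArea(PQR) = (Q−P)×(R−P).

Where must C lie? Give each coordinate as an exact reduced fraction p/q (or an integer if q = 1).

1. C_x = 19  [2·signedArea(CBD) = -4 ∩ CA · DB = -96]
2. C_y = -5  [2·signedArea(CBD) = -4 ∩ CA · DB = -96]
   → C = (19, -5)

C = (19, -5)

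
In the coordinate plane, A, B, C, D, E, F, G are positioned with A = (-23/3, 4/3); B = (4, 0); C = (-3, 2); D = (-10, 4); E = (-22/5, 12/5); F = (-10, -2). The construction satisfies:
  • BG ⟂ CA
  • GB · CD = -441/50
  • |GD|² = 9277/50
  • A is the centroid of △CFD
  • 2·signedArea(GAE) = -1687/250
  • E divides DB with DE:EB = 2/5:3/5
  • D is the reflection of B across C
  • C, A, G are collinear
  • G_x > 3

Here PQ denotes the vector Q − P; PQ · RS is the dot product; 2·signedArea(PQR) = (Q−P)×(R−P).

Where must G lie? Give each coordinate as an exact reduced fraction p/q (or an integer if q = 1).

1. G_x = 179/50  [C, A, G are collinear ∩ BG ⟂ CA]
2. G_y = 147/50  [C, A, G are collinear ∩ BG ⟂ CA]
   → G = (179/50, 147/50)

G = (179/50, 147/50)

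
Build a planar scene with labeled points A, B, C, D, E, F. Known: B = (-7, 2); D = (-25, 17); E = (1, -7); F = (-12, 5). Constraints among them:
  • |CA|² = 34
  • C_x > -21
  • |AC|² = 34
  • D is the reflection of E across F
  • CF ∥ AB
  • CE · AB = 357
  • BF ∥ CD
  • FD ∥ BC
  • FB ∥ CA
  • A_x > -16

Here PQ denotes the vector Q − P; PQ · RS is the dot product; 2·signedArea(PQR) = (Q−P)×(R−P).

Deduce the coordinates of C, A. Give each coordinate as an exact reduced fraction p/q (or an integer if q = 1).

1. C_x = -20  [BF ∥ CD ∩ FD ∥ BC]
2. C_y = 14  [BF ∥ CD ∩ FD ∥ BC]
   → C = (-20, 14)
3. A_x = -15  [CF ∥ AB ∩ FB ∥ CA]
4. A_y = 11  [CF ∥ AB ∩ FB ∥ CA]
   → A = (-15, 11)

A = (-15, 11)
C = (-20, 14)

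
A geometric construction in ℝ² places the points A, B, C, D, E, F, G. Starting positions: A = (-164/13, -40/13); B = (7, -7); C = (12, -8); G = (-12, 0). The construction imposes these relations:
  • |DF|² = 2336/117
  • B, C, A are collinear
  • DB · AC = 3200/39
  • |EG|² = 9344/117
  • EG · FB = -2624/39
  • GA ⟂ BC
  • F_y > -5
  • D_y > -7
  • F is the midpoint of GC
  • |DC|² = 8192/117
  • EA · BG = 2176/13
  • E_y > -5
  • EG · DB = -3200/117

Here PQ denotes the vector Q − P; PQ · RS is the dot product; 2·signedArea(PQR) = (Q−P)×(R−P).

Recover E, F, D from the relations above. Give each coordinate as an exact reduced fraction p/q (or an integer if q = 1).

1. F_x = 0  [F is the midpoint of GC]
2. F_y = -4  [F is the midpoint of GC]
   → F = (0, -4)
3. D_x = 148/39  [line -320/13·x + 64/13·y + 4864/39 = 0 ∩ |DC|² = 8192/117]
4. D_y = -248/39  [line -320/13·x + 64/13·y + 4864/39 = 0 ∩ |DC|² = 8192/117]
   → D = (148/39, -248/39)
5. E_x = -172/39  [EG · FB = -2624/39 ∩ EG · DB = -3200/117]
6. E_y = -184/39  [EG · FB = -2624/39 ∩ EG · DB = -3200/117]
   → E = (-172/39, -184/39)

D = (148/39, -248/39)
E = (-172/39, -184/39)
F = (0, -4)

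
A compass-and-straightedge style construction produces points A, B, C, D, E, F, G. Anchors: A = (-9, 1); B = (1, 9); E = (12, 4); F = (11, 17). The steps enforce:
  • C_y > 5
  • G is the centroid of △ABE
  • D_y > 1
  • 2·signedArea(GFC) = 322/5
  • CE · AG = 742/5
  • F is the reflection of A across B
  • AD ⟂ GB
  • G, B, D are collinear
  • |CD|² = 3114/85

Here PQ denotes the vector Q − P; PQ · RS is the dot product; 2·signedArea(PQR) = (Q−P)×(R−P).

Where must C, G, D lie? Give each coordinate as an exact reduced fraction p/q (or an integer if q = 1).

1. G_x = 4/3  [G is the centroid of △ABE]
2. G_y = 14/3  [G is the centroid of △ABE]
   → G = (4/3, 14/3)
3. D_x = 132/85  [G, B, D are collinear ∩ AD ⟂ GB]
4. D_y = 154/85  [G, B, D are collinear ∩ AD ⟂ GB]
   → D = (132/85, 154/85)
5. C_x = -3  [CE · AG = 742/5 ∩ 2·signedArea(GFC) = 322/5]
6. C_y = 29/5  [CE · AG = 742/5 ∩ 2·signedArea(GFC) = 322/5]
   → C = (-3, 29/5)

C = (-3, 29/5)
D = (132/85, 154/85)
G = (4/3, 14/3)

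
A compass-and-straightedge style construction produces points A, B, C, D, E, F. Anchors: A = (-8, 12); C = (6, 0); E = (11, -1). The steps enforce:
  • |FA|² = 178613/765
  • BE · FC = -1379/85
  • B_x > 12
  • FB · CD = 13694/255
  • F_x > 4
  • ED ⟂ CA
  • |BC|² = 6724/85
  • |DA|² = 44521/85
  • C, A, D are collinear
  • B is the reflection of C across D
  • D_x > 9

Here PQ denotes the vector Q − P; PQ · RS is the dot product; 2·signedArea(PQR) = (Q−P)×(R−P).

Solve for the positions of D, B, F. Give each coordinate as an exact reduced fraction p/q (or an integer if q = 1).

1. D_x = 797/85  [C, A, D are collinear ∩ ED ⟂ CA]
2. D_y = -246/85  [C, A, D are collinear ∩ ED ⟂ CA]
   → D = (797/85, -246/85)
3. B_x = 1084/85  [B is the reflection of C across D]
4. B_y = -492/85  [B is the reflection of C across D]
   → B = (1084/85, -492/85)
5. F_x = 1052/255  [FB · CD = 13694/255 ∩ BE · FC = -1379/85]
6. F_y = 689/255  [FB · CD = 13694/255 ∩ BE · FC = -1379/85]
   → F = (1052/255, 689/255)

B = (1084/85, -492/85)
D = (797/85, -246/85)
F = (1052/255, 689/255)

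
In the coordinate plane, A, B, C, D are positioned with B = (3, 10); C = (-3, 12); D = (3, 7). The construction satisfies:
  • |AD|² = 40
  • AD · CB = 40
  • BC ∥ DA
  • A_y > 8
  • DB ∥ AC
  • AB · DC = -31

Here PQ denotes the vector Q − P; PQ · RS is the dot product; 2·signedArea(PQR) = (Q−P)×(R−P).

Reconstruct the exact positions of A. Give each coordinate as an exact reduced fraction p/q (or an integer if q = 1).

A = (-3, 9)

1. A_x = -3  [DB ∥ AC ∩ BC ∥ DA]
2. A_y = 9  [DB ∥ AC ∩ BC ∥ DA]
   → A = (-3, 9)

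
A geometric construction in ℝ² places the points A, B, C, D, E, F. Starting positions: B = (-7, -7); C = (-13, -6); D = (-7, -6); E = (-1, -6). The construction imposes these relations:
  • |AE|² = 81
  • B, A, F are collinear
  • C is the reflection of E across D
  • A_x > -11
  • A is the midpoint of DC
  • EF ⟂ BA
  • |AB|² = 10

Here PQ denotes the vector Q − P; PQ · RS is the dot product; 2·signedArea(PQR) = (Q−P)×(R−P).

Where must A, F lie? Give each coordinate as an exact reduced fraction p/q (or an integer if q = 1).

1. A_x = -10  [A is the midpoint of DC]
2. A_y = -6  [A is the midpoint of DC]
   → A = (-10, -6)
3. F_x = -19/10  [B, A, F are collinear ∩ EF ⟂ BA]
4. F_y = -87/10  [B, A, F are collinear ∩ EF ⟂ BA]
   → F = (-19/10, -87/10)

A = (-10, -6)
F = (-19/10, -87/10)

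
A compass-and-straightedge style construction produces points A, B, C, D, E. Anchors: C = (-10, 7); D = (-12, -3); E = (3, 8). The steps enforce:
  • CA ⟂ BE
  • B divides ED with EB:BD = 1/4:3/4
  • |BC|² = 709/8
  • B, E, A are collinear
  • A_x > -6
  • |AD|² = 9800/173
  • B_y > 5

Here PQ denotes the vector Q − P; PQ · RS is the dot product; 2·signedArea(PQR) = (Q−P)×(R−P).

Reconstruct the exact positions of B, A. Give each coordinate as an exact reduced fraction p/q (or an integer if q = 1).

1. B_x = -3/4  [B divides ED with EB:BD = 1/4:3/4]
2. B_y = 21/4  [B divides ED with EB:BD = 1/4:3/4]
   → B = (-3/4, 21/4)
3. A_x = -1026/173  [B, E, A are collinear ∩ CA ⟂ BE]
4. A_y = 251/173  [B, E, A are collinear ∩ CA ⟂ BE]
   → A = (-1026/173, 251/173)

A = (-1026/173, 251/173)
B = (-3/4, 21/4)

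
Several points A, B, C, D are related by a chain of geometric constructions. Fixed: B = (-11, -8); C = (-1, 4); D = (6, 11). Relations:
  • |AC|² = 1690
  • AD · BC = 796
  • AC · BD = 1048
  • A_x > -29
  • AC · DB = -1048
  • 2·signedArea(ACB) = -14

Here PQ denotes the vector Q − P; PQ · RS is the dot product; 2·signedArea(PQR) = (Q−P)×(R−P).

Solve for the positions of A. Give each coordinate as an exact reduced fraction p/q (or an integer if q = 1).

1. A_x = -28  [AD · BC = 796 ∩ 2·signedArea(ACB) = -14]
2. A_y = -27  [AD · BC = 796 ∩ 2·signedArea(ACB) = -14]
   → A = (-28, -27)

A = (-28, -27)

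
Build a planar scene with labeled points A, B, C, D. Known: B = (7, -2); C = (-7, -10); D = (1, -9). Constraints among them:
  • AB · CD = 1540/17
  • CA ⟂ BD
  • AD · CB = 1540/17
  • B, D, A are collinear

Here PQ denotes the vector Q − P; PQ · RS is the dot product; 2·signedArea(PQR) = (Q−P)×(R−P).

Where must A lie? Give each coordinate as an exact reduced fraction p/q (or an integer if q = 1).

A = (-49/17, -230/17)

1. A_x = -49/17  [B, D, A are collinear ∩ CA ⟂ BD]
2. A_y = -230/17  [B, D, A are collinear ∩ CA ⟂ BD]
   → A = (-49/17, -230/17)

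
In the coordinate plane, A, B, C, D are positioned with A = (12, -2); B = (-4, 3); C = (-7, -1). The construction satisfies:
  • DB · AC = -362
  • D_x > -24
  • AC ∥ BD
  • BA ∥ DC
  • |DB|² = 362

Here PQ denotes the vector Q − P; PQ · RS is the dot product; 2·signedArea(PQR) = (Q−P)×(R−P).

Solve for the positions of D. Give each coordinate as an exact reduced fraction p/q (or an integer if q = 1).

1. D_x = -23  [BA ∥ DC ∩ AC ∥ BD]
2. D_y = 4  [BA ∥ DC ∩ AC ∥ BD]
   → D = (-23, 4)

D = (-23, 4)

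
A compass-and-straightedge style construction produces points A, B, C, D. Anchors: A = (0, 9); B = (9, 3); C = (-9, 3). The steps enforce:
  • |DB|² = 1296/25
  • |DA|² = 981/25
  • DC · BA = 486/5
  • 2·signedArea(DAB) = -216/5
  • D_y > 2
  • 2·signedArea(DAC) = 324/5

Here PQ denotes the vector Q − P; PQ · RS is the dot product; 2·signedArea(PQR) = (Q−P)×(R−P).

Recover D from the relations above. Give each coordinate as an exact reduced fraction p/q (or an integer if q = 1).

1. D_x = 9/5  [DC · BA = 486/5 ∩ 2·signedArea(DAB) = -216/5]
2. D_y = 3  [DC · BA = 486/5 ∩ 2·signedArea(DAB) = -216/5]
   → D = (9/5, 3)

D = (9/5, 3)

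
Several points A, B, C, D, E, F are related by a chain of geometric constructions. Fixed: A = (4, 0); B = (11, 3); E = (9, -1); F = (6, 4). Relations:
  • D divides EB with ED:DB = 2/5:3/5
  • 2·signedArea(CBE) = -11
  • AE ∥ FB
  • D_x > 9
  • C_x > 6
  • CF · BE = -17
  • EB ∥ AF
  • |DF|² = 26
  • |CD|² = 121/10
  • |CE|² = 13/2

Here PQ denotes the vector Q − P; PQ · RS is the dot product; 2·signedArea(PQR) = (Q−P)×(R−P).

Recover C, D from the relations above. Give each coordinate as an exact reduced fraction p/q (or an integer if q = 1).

1. C_x = 13/2  [2·signedArea(CBE) = -11 ∩ CF · BE = -17]
2. C_y = -1/2  [2·signedArea(CBE) = -11 ∩ CF · BE = -17]
   → C = (13/2, -1/2)
3. D_x = 49/5  [D divides EB with ED:DB = 2/5:3/5]
4. D_y = 3/5  [D divides EB with ED:DB = 2/5:3/5]
   → D = (49/5, 3/5)

C = (13/2, -1/2)
D = (49/5, 3/5)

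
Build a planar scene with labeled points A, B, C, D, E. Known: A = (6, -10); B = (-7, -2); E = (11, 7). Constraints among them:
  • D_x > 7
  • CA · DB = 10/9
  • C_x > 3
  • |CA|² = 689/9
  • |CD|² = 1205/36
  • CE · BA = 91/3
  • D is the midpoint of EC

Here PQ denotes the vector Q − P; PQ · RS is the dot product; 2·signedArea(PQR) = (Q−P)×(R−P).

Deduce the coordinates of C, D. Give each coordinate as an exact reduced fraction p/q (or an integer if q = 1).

1. C_x = 10/3  [line -13·x + 8·y + 170/3 = 0 ∩ |CA|² = 689/9]
2. C_y = -5/3  [line -13·x + 8·y + 170/3 = 0 ∩ |CA|² = 689/9]
   → C = (10/3, -5/3)
3. D_x = 43/6  [D is the midpoint of EC]
4. D_y = 8/3  [D is the midpoint of EC]
   → D = (43/6, 8/3)

C = (10/3, -5/3)
D = (43/6, 8/3)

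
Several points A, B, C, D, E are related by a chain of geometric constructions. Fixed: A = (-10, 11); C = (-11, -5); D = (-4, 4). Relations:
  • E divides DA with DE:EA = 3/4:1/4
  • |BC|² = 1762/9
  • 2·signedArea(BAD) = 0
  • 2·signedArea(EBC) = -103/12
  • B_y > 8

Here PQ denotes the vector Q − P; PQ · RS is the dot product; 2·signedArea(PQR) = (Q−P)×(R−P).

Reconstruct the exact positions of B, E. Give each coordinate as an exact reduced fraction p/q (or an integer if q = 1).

B = (-8, 26/3)
E = (-17/2, 37/4)

1. B_x = -8  [line 7·x + 6·y + 4 = 0 ∩ |BC|² = 1762/9]
2. B_y = 26/3  [line 7·x + 6·y + 4 = 0 ∩ |BC|² = 1762/9]
   → B = (-8, 26/3)
3. E_x = -17/2  [E divides DA with DE:EA = 3/4:1/4]
4. E_y = 37/4  [E divides DA with DE:EA = 3/4:1/4]
   → E = (-17/2, 37/4)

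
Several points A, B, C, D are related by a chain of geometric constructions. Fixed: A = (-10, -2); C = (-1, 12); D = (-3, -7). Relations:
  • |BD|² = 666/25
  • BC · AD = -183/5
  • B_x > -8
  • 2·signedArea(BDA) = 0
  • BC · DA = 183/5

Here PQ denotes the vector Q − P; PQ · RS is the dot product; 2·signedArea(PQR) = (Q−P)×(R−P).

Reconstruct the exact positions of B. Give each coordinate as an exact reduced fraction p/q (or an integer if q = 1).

B = (-36/5, -4)

1. B_x = -36/5  [2·signedArea(BDA) = 0 ∩ BC · DA = 183/5]
2. B_y = -4  [2·signedArea(BDA) = 0 ∩ BC · DA = 183/5]
   → B = (-36/5, -4)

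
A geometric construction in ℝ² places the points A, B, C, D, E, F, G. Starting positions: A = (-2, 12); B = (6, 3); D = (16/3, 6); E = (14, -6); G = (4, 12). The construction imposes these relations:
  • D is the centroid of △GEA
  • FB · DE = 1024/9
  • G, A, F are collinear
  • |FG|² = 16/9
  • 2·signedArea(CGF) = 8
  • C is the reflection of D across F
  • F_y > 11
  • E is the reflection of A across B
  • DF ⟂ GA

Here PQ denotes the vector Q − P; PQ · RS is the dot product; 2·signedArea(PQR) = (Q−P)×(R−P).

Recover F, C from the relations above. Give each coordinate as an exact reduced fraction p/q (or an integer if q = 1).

C = (16/3, 18)
F = (16/3, 12)

1. F_x = 16/3  [G, A, F are collinear ∩ DF ⟂ GA]
2. F_y = 12  [G, A, F are collinear ∩ DF ⟂ GA]
   → F = (16/3, 12)
3. C_x = 16/3  [C is the reflection of D across F]
4. C_y = 18  [C is the reflection of D across F]
   → C = (16/3, 18)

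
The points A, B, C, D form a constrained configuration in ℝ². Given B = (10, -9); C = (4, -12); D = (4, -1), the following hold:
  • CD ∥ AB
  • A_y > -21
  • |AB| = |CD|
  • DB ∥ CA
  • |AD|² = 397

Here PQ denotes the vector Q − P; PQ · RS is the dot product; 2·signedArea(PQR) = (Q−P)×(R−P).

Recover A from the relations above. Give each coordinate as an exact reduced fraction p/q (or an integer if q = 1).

A = (10, -20)

1. A_x = 10  [CD ∥ AB ∩ DB ∥ CA]
2. A_y = -20  [CD ∥ AB ∩ DB ∥ CA]
   → A = (10, -20)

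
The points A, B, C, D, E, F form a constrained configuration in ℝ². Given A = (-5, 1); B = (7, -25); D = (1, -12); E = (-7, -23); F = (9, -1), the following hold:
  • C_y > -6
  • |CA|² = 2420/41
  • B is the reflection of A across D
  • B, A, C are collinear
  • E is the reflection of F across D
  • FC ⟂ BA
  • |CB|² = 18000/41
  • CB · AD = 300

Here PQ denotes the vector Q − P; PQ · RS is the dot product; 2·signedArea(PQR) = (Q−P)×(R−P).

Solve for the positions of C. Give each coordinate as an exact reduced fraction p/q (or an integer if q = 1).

C = (-73/41, -245/41)

1. C_x = -73/41  [B, A, C are collinear ∩ FC ⟂ BA]
2. C_y = -245/41  [B, A, C are collinear ∩ FC ⟂ BA]
   → C = (-73/41, -245/41)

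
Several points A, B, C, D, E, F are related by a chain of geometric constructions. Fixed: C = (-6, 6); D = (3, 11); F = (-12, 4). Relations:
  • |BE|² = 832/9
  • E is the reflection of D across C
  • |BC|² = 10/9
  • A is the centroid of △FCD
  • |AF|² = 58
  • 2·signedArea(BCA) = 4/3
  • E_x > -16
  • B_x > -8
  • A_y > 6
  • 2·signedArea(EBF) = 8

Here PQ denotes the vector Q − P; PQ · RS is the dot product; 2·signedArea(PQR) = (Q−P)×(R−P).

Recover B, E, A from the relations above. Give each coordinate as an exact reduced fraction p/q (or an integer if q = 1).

1. E_x = -15  [E is the reflection of D across C]
2. E_y = 1  [E is the reflection of D across C]
   → E = (-15, 1)
3. A_x = -5  [A is the centroid of △FCD]
4. A_y = 7  [A is the centroid of △FCD]
   → A = (-5, 7)
5. B_x = -7  [line -1·x + 1·y + -40/3 = 0 ∩ |BE|² = 832/9]
6. B_y = 19/3  [line -1·x + 1·y + -40/3 = 0 ∩ |BE|² = 832/9]
   → B = (-7, 19/3)

A = (-5, 7)
B = (-7, 19/3)
E = (-15, 1)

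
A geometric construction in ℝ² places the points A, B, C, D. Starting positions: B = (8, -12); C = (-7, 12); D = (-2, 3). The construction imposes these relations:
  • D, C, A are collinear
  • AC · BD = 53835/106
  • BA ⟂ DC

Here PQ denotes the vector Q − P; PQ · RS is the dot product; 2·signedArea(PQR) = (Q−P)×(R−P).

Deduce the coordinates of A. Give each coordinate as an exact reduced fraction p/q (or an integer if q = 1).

A = (713/106, -1347/106)

1. A_x = 713/106  [D, C, A are collinear ∩ BA ⟂ DC]
2. A_y = -1347/106  [D, C, A are collinear ∩ BA ⟂ DC]
   → A = (713/106, -1347/106)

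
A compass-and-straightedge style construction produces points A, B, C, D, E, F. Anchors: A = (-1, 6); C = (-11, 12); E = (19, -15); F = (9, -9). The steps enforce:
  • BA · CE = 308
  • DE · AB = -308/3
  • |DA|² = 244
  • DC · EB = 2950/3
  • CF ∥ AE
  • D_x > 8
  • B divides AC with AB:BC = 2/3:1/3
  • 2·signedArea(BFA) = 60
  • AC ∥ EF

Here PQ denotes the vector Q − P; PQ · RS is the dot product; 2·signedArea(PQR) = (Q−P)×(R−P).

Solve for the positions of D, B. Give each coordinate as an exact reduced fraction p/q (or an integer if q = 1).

B = (-23/3, 10)
D = (9, -6)

1. B_x = -23/3  [B divides AC with AB:BC = 2/3:1/3]
2. B_y = 10  [B divides AC with AB:BC = 2/3:1/3]
   → B = (-23/3, 10)
3. D_x = 9  [DC · EB = 2950/3 ∩ DE · AB = -308/3]
4. D_y = -6  [DC · EB = 2950/3 ∩ DE · AB = -308/3]
   → D = (9, -6)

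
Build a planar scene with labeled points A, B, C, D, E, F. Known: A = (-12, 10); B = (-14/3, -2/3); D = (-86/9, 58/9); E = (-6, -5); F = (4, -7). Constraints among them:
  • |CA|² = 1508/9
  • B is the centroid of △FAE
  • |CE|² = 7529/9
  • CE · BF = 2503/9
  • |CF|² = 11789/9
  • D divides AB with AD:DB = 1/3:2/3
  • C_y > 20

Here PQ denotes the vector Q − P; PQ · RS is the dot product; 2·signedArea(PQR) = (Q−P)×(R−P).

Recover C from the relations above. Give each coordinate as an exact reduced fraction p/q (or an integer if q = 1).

1. C_x = -58/3  [line -26/3·x + 19/3·y + -2686/9 = 0 ∩ |CF|² = 11789/9]
2. C_y = 62/3  [line -26/3·x + 19/3·y + -2686/9 = 0 ∩ |CF|² = 11789/9]
   → C = (-58/3, 62/3)

C = (-58/3, 62/3)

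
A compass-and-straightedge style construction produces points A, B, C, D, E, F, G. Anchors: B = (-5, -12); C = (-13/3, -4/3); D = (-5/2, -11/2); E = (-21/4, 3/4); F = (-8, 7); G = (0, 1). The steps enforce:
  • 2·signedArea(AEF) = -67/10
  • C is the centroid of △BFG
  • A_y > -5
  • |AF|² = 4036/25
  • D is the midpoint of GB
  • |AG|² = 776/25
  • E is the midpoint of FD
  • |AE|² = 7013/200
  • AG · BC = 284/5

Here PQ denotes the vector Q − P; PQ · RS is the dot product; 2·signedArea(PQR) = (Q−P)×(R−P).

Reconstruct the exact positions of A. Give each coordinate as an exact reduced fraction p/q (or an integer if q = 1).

1. A_x = -2  [2·signedArea(AEF) = -67/10 ∩ AG · BC = 284/5]
2. A_y = -21/5  [2·signedArea(AEF) = -67/10 ∩ AG · BC = 284/5]
   → A = (-2, -21/5)

A = (-2, -21/5)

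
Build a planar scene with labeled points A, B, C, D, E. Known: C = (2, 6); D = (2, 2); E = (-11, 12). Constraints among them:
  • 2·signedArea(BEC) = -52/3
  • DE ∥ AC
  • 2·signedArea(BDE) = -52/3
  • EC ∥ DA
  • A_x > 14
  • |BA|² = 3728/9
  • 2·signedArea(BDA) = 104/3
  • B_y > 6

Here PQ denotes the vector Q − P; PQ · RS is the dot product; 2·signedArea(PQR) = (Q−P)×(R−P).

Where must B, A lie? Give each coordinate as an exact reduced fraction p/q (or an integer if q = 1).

1. B_x = -7/3  [2·signedArea(BDE) = -52/3 ∩ 2·signedArea(BEC) = -52/3]
2. B_y = 20/3  [2·signedArea(BDE) = -52/3 ∩ 2·signedArea(BEC) = -52/3]
   → B = (-7/3, 20/3)
3. A_x = 15  [DE ∥ AC ∩ EC ∥ DA]
4. A_y = -4  [DE ∥ AC ∩ EC ∥ DA]
   → A = (15, -4)

A = (15, -4)
B = (-7/3, 20/3)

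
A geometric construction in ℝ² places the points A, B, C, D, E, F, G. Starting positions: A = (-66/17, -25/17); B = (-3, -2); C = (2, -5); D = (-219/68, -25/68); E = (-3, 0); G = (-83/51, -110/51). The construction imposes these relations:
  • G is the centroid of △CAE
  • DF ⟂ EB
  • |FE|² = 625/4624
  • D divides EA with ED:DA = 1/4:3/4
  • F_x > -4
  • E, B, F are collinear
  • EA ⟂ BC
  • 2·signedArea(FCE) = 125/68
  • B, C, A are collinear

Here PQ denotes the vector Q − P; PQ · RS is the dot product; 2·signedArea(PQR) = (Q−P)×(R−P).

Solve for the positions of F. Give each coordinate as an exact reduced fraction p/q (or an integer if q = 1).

1. F_x = -3  [E, B, F are collinear ∩ DF ⟂ EB]
2. F_y = -25/68  [E, B, F are collinear ∩ DF ⟂ EB]
   → F = (-3, -25/68)

F = (-3, -25/68)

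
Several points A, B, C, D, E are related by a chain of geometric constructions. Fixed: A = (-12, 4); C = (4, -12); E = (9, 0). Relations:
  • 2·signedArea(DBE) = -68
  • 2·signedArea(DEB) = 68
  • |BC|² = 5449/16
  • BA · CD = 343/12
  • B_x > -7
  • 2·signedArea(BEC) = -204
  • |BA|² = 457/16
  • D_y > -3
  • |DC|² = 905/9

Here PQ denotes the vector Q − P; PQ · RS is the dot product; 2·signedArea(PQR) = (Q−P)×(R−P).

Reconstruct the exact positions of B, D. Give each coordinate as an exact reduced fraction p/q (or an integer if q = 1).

1. B_x = -27/4  [line 12·x + -5·y + 96 = 0 ∩ |BA|² = 457/16]
2. B_y = 3  [line 12·x + -5·y + 96 = 0 ∩ |BA|² = 457/16]
   → B = (-27/4, 3)
3. D_x = 1/3  [2·signedArea(DBE) = -68 ∩ BA · CD = 343/12]
4. D_y = -8/3  [2·signedArea(DBE) = -68 ∩ BA · CD = 343/12]
   → D = (1/3, -8/3)

B = (-27/4, 3)
D = (1/3, -8/3)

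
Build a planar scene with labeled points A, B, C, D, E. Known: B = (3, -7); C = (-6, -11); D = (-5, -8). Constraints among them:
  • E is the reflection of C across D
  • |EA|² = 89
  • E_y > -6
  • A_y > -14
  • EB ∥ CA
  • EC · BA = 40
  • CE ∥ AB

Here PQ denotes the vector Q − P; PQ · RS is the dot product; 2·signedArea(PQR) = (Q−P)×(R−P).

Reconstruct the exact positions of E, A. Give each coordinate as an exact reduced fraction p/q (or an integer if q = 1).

A = (1, -13)
E = (-4, -5)

1. E_x = -4  [E is the reflection of C across D]
2. E_y = -5  [E is the reflection of C across D]
   → E = (-4, -5)
3. A_x = 1  [CE ∥ AB ∩ EB ∥ CA]
4. A_y = -13  [CE ∥ AB ∩ EB ∥ CA]
   → A = (1, -13)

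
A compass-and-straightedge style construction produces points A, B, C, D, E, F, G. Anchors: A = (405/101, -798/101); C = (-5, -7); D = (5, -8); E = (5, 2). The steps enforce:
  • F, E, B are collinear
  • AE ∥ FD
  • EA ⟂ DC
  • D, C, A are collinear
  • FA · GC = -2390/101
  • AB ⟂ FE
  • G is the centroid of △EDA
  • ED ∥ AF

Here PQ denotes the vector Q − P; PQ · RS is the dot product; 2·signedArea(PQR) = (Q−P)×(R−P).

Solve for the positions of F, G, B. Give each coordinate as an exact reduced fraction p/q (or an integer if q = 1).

B = (182505/40501, -320998/40501)
F = (405/101, -1808/101)
G = (1415/303, -468/101)

1. F_x = 405/101  [AE ∥ FD ∩ ED ∥ AF]
2. F_y = -1808/101  [AE ∥ FD ∩ ED ∥ AF]
   → F = (405/101, -1808/101)
3. G_x = 1415/303  [G is the centroid of △EDA]
4. G_y = -468/101  [G is the centroid of △EDA]
   → G = (1415/303, -468/101)
5. B_x = 182505/40501  [F, E, B are collinear ∩ AB ⟂ FE]
6. B_y = -320998/40501  [F, E, B are collinear ∩ AB ⟂ FE]
   → B = (182505/40501, -320998/40501)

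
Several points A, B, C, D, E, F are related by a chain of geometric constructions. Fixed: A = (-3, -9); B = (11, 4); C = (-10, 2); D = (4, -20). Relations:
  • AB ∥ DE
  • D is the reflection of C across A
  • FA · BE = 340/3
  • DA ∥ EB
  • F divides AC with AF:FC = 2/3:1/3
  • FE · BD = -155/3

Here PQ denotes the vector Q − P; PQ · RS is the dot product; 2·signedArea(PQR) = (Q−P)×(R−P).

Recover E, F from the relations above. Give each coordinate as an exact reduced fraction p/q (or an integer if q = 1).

1. E_x = 18  [DA ∥ EB ∩ AB ∥ DE]
2. E_y = -7  [DA ∥ EB ∩ AB ∥ DE]
   → E = (18, -7)
3. F_x = -23/3  [F divides AC with AF:FC = 2/3:1/3]
4. F_y = -5/3  [F divides AC with AF:FC = 2/3:1/3]
   → F = (-23/3, -5/3)

E = (18, -7)
F = (-23/3, -5/3)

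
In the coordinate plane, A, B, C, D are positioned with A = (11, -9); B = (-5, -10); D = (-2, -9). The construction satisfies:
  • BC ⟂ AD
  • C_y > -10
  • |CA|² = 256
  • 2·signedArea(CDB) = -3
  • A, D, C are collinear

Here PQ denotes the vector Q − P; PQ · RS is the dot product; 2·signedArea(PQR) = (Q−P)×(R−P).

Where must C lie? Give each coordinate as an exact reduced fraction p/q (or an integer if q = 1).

C = (-5, -9)

1. C_x = -5  [A, D, C are collinear ∩ BC ⟂ AD]
2. C_y = -9  [A, D, C are collinear ∩ BC ⟂ AD]
   → C = (-5, -9)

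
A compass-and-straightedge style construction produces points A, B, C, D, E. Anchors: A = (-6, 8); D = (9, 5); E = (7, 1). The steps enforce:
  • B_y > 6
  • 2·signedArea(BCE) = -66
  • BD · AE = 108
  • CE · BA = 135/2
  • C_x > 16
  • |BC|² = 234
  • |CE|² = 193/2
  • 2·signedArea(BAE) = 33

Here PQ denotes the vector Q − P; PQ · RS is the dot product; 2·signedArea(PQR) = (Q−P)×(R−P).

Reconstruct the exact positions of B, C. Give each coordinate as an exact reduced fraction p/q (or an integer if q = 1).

1. B_x = 3/2  [BD · AE = 108 ∩ 2·signedArea(BAE) = 33]
2. B_y = 13/2  [BD · AE = 108 ∩ 2·signedArea(BAE) = 33]
   → B = (3/2, 13/2)
3. C_x = 33/2  [2·signedArea(BCE) = -66 ∩ CE · BA = 135/2]
4. C_y = 7/2  [2·signedArea(BCE) = -66 ∩ CE · BA = 135/2]
   → C = (33/2, 7/2)

B = (3/2, 13/2)
C = (33/2, 7/2)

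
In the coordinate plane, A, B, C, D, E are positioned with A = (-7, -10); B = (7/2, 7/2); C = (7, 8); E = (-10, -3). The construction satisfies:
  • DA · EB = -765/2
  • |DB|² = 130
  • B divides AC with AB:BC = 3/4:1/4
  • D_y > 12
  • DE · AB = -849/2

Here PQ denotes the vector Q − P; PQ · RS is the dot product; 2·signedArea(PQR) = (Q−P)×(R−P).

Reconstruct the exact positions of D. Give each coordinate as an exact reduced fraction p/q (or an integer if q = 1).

D = (21/2, 25/2)

1. D_x = 21/2  [DE · AB = -849/2 ∩ DA · EB = -765/2]
2. D_y = 25/2  [DE · AB = -849/2 ∩ DA · EB = -765/2]
   → D = (21/2, 25/2)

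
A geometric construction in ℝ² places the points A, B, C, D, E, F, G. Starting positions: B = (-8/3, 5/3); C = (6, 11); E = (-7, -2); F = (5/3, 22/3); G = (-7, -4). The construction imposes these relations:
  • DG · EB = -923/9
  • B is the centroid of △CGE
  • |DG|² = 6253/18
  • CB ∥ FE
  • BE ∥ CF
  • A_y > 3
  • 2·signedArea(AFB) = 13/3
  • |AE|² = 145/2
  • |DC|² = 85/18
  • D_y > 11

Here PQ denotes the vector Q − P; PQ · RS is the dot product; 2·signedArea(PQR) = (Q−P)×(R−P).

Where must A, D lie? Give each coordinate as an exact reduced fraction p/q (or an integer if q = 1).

A = (-1/2, 7/2)
D = (23/6, 67/6)

1. A_x = -1/2  [line 17/3·x + -13/3·y + 18 = 0 ∩ |AE|² = 145/2]
2. A_y = 7/2  [line 17/3·x + -13/3·y + 18 = 0 ∩ |AE|² = 145/2]
   → A = (-1/2, 7/2)
3. D_x = 23/6  [line -13/3·x + -11/3·y + 518/9 = 0 ∩ |DC|² = 85/18]
4. D_y = 67/6  [line -13/3·x + -11/3·y + 518/9 = 0 ∩ |DC|² = 85/18]
   → D = (23/6, 67/6)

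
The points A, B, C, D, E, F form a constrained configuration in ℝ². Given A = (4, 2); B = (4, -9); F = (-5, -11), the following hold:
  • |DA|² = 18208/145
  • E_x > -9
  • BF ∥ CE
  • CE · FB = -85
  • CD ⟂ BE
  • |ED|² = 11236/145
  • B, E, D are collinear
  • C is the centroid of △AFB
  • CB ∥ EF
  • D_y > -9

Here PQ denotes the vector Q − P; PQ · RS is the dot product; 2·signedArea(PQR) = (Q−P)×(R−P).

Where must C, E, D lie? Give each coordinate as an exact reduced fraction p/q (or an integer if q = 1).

1. C_x = 1  [C is the centroid of △AFB]
2. C_y = -6  [C is the centroid of △AFB]
   → C = (1, -6)
3. E_x = -8  [CB ∥ EF ∩ BF ∥ CE]
4. E_y = -8  [CB ∥ EF ∩ BF ∥ CE]
   → E = (-8, -8)
5. D_x = 112/145  [B, E, D are collinear ∩ CD ⟂ BE]
6. D_y = -1266/145  [B, E, D are collinear ∩ CD ⟂ BE]
   → D = (112/145, -1266/145)

C = (1, -6)
D = (112/145, -1266/145)
E = (-8, -8)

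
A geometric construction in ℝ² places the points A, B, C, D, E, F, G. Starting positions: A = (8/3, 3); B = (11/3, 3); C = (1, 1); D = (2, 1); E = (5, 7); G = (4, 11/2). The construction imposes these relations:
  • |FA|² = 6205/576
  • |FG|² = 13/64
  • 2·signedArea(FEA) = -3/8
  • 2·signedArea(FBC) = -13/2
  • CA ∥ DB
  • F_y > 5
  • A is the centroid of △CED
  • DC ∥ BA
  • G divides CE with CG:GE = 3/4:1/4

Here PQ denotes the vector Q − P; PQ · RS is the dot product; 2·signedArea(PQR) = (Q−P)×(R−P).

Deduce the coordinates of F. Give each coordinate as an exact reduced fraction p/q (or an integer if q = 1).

F = (17/4, 47/8)

1. F_x = 17/4  [2·signedArea(FEA) = -3/8 ∩ 2·signedArea(FBC) = -13/2]
2. F_y = 47/8  [2·signedArea(FEA) = -3/8 ∩ 2·signedArea(FBC) = -13/2]
   → F = (17/4, 47/8)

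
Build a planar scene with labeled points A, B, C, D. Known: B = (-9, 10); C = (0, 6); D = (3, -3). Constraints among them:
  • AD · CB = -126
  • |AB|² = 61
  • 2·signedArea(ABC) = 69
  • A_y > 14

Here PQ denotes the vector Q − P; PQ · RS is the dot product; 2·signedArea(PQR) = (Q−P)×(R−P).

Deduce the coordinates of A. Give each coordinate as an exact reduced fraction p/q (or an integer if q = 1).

1. A_x = -3  [2·signedArea(ABC) = 69 ∩ AD · CB = -126]
2. A_y = 15  [2·signedArea(ABC) = 69 ∩ AD · CB = -126]
   → A = (-3, 15)

A = (-3, 15)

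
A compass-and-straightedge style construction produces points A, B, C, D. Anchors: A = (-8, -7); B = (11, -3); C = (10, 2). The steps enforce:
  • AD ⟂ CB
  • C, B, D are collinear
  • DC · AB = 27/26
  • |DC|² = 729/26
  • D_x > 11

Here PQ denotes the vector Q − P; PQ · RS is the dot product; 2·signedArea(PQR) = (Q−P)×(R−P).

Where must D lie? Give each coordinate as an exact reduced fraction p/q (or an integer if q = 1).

D = (287/26, -83/26)

1. D_x = 287/26  [C, B, D are collinear ∩ AD ⟂ CB]
2. D_y = -83/26  [C, B, D are collinear ∩ AD ⟂ CB]
   → D = (287/26, -83/26)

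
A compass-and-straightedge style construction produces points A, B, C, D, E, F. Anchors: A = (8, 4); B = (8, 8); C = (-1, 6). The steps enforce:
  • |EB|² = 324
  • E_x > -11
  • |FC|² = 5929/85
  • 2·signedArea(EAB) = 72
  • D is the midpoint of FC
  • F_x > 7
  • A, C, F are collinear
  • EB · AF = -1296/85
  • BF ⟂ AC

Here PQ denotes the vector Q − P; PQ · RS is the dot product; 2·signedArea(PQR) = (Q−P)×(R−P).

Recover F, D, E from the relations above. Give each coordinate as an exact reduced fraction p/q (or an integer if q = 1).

1. F_x = 608/85  [A, C, F are collinear ∩ BF ⟂ AC]
2. F_y = 356/85  [A, C, F are collinear ∩ BF ⟂ AC]
   → F = (608/85, 356/85)
3. D_x = 523/170  [D is the midpoint of FC]
4. D_y = 433/85  [D is the midpoint of FC]
   → D = (523/170, 433/85)
5. E_x = -10  [2·signedArea(EAB) = 72 ∩ EB · AF = -1296/85]
6. E_y = 8  [2·signedArea(EAB) = 72 ∩ EB · AF = -1296/85]
   → E = (-10, 8)

D = (523/170, 433/85)
E = (-10, 8)
F = (608/85, 356/85)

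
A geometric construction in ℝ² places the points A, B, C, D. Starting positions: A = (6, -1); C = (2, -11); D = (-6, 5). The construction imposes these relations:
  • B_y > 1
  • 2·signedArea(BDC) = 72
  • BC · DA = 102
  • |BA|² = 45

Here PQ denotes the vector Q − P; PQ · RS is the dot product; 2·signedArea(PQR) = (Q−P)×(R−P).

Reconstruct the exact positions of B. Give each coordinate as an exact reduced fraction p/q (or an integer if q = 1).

B = (0, 2)

1. B_x = 0  [2·signedArea(BDC) = 72 ∩ BC · DA = 102]
2. B_y = 2  [2·signedArea(BDC) = 72 ∩ BC · DA = 102]
   → B = (0, 2)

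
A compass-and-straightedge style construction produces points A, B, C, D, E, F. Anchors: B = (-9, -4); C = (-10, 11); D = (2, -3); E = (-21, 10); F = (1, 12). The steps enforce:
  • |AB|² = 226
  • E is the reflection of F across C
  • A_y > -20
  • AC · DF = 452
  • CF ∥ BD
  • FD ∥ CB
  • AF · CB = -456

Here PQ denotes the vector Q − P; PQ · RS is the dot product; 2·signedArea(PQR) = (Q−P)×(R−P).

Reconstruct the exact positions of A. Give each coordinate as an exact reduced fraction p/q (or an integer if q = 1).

A = (-8, -19)

1. A_x = -8  [line 1·x + -15·y + -277 = 0 ∩ |AB|² = 226]
2. A_y = -19  [line 1·x + -15·y + -277 = 0 ∩ |AB|² = 226]
   → A = (-8, -19)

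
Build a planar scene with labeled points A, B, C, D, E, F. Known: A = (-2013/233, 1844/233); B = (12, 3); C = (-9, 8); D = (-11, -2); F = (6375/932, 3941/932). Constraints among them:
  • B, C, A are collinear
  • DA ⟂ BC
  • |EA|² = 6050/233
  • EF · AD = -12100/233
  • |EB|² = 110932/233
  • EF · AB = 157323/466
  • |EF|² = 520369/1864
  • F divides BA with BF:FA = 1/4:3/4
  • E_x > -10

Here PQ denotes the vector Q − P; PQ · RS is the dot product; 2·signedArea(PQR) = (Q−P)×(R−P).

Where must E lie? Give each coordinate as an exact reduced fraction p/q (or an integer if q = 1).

E = (-2288/233, 689/233)

1. E_x = -2288/233  [EF · AB = 157323/466 ∩ EF · AD = -12100/233]
2. E_y = 689/233  [EF · AB = 157323/466 ∩ EF · AD = -12100/233]
   → E = (-2288/233, 689/233)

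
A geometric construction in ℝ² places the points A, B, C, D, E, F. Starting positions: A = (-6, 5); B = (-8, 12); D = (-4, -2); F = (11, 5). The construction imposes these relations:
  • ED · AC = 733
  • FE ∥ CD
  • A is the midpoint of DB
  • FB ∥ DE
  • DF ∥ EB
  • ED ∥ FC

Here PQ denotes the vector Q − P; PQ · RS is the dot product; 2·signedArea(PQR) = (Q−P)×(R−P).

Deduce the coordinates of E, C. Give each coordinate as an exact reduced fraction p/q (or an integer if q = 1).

C = (30, -2)
E = (-23, 5)

1. E_x = -23  [DF ∥ EB ∩ FB ∥ DE]
2. E_y = 5  [DF ∥ EB ∩ FB ∥ DE]
   → E = (-23, 5)
3. C_x = 30  [FE ∥ CD ∩ ED ∥ FC]
4. C_y = -2  [FE ∥ CD ∩ ED ∥ FC]
   → C = (30, -2)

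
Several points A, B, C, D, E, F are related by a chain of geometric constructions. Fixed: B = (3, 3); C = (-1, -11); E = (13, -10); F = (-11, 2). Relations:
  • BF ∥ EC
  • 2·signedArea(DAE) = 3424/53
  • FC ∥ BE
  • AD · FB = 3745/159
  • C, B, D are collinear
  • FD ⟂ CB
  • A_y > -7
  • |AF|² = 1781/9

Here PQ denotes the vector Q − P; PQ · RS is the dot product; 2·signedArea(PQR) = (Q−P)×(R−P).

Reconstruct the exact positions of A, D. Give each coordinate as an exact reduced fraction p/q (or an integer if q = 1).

1. D_x = 89/53  [C, B, D are collinear ∩ FD ⟂ CB]
2. D_y = -86/53  [C, B, D are collinear ∩ FD ⟂ CB]
   → D = (89/53, -86/53)
3. A_x = 1/3  [AD · FB = 3745/159 ∩ 2·signedArea(DAE) = 3424/53]
4. A_y = -19/3  [AD · FB = 3745/159 ∩ 2·signedArea(DAE) = 3424/53]
   → A = (1/3, -19/3)

A = (1/3, -19/3)
D = (89/53, -86/53)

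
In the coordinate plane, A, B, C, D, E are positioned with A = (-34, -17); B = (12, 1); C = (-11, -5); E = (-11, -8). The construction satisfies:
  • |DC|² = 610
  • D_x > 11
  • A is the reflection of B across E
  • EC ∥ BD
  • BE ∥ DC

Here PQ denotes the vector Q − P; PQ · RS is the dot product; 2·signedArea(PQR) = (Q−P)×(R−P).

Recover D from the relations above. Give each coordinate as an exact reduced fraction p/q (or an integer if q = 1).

D = (12, 4)

1. D_x = 12  [BE ∥ DC ∩ EC ∥ BD]
2. D_y = 4  [BE ∥ DC ∩ EC ∥ BD]
   → D = (12, 4)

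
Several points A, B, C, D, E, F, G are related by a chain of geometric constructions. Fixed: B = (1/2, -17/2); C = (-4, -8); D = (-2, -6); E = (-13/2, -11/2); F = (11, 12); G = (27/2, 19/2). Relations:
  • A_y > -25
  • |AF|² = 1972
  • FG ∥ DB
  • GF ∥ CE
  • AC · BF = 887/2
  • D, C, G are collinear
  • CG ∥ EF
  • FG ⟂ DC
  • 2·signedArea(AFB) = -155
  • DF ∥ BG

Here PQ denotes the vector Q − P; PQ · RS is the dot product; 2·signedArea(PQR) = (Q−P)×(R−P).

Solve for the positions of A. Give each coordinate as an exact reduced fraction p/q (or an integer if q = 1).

A = (-15, -24)

1. A_x = -15  [2·signedArea(AFB) = -155 ∩ AC · BF = 887/2]
2. A_y = -24  [2·signedArea(AFB) = -155 ∩ AC · BF = 887/2]
   → A = (-15, -24)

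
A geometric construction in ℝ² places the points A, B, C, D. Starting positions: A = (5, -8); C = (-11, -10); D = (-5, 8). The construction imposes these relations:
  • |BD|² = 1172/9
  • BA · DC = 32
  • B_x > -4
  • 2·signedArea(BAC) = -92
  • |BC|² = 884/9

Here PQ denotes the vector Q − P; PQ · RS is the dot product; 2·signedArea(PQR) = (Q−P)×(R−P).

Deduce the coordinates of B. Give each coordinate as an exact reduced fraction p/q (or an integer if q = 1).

1. B_x = -11/3  [2·signedArea(BAC) = -92 ∩ BA · DC = 32]
2. B_y = -10/3  [2·signedArea(BAC) = -92 ∩ BA · DC = 32]
   → B = (-11/3, -10/3)

B = (-11/3, -10/3)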